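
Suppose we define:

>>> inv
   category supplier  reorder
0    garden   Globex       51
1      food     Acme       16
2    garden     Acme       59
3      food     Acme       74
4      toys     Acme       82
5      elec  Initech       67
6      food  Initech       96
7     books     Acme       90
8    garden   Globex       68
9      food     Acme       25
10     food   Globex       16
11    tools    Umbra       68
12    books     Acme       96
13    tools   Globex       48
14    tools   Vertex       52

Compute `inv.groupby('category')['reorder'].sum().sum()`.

908

group by category, sum of reorder:
category
books     186
elec       67
food      227
garden    178
tools     168
toys       82
Name: reorder, dtype: int64
Hence 908.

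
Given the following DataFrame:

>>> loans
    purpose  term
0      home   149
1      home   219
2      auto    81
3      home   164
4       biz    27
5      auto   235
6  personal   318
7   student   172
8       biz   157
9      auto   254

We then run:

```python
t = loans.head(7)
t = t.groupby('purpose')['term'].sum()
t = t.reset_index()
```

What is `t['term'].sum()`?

1193

take first 7 rows:
    purpose  term
0      home   149
1      home   219
2      auto    81
3      home   164
4       biz    27
5      auto   235
6  personal   318
group by purpose, sum of term:
purpose
auto        316
biz          27
home        532
personal    318
Name: term, dtype: int64
reset_index():
    purpose  term
0      auto   316
1       biz    27
2      home   532
3  personal   318
Then the sum of column 'term': 1193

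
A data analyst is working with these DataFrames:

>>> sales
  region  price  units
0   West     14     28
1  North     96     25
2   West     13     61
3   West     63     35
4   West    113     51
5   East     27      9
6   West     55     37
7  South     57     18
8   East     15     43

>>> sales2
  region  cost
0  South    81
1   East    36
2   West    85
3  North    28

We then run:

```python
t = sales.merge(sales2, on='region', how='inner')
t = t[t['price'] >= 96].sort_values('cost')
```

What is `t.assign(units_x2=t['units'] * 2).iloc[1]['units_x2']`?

merge on 'region' (how='inner') → 9 rows:
  region  price  units  cost
0   West     14     28    85
1  North     96     25    28
2   West     13     61    85
3   West     63     35    85
4   West    113     51    85
5   East     27      9    36
6   West     55     37    85
7  South     57     18    81
8   East     15     43    36
filter rows where price >= 96:
  region  price  units  cost
1  North     96     25    28
4   West    113     51    85
sort by cost:
  region  price  units  cost
1  North     96     25    28
4   West    113     51    85
add column units_x2 = t['units'] * 2:
  region  price  units  cost  units_x2
1  North     96     25    28        50
4   West    113     51    85       102
Taking the value at position 1, column 'units_x2' gives 102.

102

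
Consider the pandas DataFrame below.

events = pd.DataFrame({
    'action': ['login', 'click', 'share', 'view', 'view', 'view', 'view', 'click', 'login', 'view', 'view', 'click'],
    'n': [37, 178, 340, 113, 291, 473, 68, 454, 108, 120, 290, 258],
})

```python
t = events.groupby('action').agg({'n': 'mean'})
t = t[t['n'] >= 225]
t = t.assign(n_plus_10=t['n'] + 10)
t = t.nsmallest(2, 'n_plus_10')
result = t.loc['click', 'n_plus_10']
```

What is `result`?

group by action, mean of n:
                 n
action            
click   296.666667
login    72.500000
share   340.000000
view    225.833333
filter rows where n >= 225:
                 n
action            
click   296.666667
share   340.000000
view    225.833333
add column n_plus_10 = t['n'] + 10:
                 n   n_plus_10
action                        
click   296.666667  306.666667
share   340.000000  350.000000
view    225.833333  235.833333
take 2 rows with smallest n_plus_10:
                 n   n_plus_10
action                        
view    225.833333  235.833333
click   296.666667  306.666667

306.666666667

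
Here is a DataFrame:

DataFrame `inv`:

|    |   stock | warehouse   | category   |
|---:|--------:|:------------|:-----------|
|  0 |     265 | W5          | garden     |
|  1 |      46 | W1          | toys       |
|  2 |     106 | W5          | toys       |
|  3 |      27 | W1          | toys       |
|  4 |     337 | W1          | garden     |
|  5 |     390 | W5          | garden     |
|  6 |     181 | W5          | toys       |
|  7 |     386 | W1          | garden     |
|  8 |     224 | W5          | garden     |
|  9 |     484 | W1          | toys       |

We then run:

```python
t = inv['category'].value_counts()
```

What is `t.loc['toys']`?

5

value_counts of category:
category
garden    5
toys      5
Name: count, dtype: int64
Reading off the value at index 'toys', we get 5.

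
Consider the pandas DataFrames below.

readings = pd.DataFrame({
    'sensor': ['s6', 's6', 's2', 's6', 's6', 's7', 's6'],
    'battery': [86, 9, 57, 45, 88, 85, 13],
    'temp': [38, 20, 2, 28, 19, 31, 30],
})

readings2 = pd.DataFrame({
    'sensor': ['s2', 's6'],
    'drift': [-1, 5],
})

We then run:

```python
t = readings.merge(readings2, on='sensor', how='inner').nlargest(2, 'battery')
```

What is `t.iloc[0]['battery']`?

merge on 'sensor' (how='inner') → 6 rows:
  sensor  battery  temp  drift
0     s6       86    38      5
1     s6        9    20      5
2     s2       57     2     -1
3     s6       45    28      5
4     s6       88    19      5
5     s6       13    30      5
take 2 rows with largest battery:
  sensor  battery  temp  drift
4     s6       88    19      5
0     s6       86    38      5

88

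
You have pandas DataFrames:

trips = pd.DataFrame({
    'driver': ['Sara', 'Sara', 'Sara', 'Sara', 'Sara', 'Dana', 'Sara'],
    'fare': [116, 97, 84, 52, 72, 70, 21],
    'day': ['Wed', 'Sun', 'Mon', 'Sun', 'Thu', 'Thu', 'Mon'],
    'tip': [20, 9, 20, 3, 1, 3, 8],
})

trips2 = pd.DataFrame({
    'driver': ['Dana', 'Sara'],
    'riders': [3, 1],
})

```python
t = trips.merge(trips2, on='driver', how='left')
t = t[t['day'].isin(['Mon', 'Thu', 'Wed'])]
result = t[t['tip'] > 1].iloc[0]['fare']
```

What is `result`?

116

merge on 'driver' (how='left') → 7 rows:
  driver  fare  day  tip  riders
0   Sara   116  Wed   20       1
1   Sara    97  Sun    9       1
2   Sara    84  Mon   20       1
3   Sara    52  Sun    3       1
4   Sara    72  Thu    1       1
5   Dana    70  Thu    3       3
6   Sara    21  Mon    8       1
filter rows where day in ['Mon', 'Thu', 'Wed']:
  driver  fare  day  tip  riders
0   Sara   116  Wed   20       1
2   Sara    84  Mon   20       1
4   Sara    72  Thu    1       1
5   Dana    70  Thu    3       3
6   Sara    21  Mon    8       1
filter rows where tip > 1:
  driver  fare  day  tip  riders
0   Sara   116  Wed   20       1
2   Sara    84  Mon   20       1
5   Dana    70  Thu    3       3
6   Sara    21  Mon    8       1
Reading off the value at position 0, column 'fare', we get 116.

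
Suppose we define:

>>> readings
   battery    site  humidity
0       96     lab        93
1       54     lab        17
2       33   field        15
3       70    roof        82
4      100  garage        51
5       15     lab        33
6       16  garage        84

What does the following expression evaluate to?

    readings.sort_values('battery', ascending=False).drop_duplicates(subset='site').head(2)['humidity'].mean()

72.0

sort by battery descending:
   battery    site  humidity
4      100  garage        51
0       96     lab        93
3       70    roof        82
1       54     lab        17
2       33   field        15
6       16  garage        84
5       15     lab        33
drop duplicate site (keep=first):
   battery    site  humidity
4      100  garage        51
0       96     lab        93
3       70    roof        82
2       33   field        15
take first 2 rows:
   battery    site  humidity
4      100  garage        51
0       96     lab        93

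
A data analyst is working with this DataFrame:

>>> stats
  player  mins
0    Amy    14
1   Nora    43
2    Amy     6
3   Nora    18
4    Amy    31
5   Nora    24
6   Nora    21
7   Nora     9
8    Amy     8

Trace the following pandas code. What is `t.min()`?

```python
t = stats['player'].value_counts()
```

value_counts of player:
player
Nora    5
Amy     4
Name: count, dtype: int64
Hence 4.

4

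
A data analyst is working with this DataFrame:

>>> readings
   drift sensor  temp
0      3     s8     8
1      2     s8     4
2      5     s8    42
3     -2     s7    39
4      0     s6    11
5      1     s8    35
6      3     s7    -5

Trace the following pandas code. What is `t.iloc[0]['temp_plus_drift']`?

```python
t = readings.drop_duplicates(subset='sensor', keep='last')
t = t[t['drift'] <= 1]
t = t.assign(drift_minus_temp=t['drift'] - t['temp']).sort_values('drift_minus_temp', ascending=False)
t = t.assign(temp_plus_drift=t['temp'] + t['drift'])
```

11

drop duplicate sensor (keep=last):
   drift sensor  temp
4      0     s6    11
5      1     s8    35
6      3     s7    -5
filter rows where drift <= 1:
   drift sensor  temp
4      0     s6    11
5      1     s8    35
add column drift_minus_temp = t['drift'] - t['temp']:
   drift sensor  temp  drift_minus_temp
4      0     s6    11               -11
5      1     s8    35               -34
sort by drift_minus_temp descending:
   drift sensor  temp  drift_minus_temp
4      0     s6    11               -11
5      1     s8    35               -34
add column temp_plus_drift = t['temp'] + t['drift']:
   drift sensor  temp  drift_minus_temp  temp_plus_drift
4      0     s6    11               -11               11
5      1     s8    35               -34               36
Taking the value at position 0, column 'temp_plus_drift' gives 11.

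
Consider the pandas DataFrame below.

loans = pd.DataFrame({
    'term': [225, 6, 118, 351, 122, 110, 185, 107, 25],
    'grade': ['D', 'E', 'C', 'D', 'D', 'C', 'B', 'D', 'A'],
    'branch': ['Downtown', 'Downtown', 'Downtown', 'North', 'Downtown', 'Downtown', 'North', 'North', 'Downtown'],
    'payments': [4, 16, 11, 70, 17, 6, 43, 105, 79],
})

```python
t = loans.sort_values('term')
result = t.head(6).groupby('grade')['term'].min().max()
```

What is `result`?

110

sort by term:
   term grade    branch  payments
1     6     E  Downtown        16
8    25     A  Downtown        79
7   107     D     North       105
5   110     C  Downtown         6
2   118     C  Downtown        11
4   122     D  Downtown        17
6   185     B     North        43
0   225     D  Downtown         4
3   351     D     North        70
take first 6 rows:
   term grade    branch  payments
1     6     E  Downtown        16
8    25     A  Downtown        79
7   107     D     North       105
5   110     C  Downtown         6
2   118     C  Downtown        11
4   122     D  Downtown        17
group by grade, min of term:
grade
A     25
C    110
D    107
E      6
Name: term, dtype: int64
max of the resulting series → 110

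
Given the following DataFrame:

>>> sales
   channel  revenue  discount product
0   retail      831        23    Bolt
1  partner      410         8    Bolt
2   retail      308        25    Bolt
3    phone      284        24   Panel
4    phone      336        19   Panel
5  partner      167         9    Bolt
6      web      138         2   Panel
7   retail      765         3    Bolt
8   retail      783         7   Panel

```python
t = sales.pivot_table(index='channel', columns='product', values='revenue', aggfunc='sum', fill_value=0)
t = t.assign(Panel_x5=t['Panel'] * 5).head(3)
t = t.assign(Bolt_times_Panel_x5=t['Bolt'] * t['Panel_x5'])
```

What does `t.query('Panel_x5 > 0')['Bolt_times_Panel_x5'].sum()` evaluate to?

pivot: rows=channel, cols=product, sum(revenue):
product  Bolt  Panel
channel             
partner   577      0
phone       0    620
retail   1904    783
web         0    138
add column Panel_x5 = t['Panel'] * 5:
product  Bolt  Panel  Panel_x5
channel                       
partner   577      0         0
phone       0    620      3100
retail   1904    783      3915
web         0    138       690
take first 3 rows:
product  Bolt  Panel  Panel_x5
channel                       
partner   577      0         0
phone       0    620      3100
retail   1904    783      3915
add column Bolt_times_Panel_x5 = t['Bolt'] * t['Panel_x5']:
product  Bolt  Panel  Panel_x5  Bolt_times_Panel_x5
channel                                            
partner   577      0         0                    0
phone       0    620      3100                    0
retail   1904    783      3915              7454160
filter rows where Panel_x5 > 0:
product  Bolt  Panel  Panel_x5  Bolt_times_Panel_x5
channel                                            
phone       0    620      3100                    0
retail   1904    783      3915              7454160

7454160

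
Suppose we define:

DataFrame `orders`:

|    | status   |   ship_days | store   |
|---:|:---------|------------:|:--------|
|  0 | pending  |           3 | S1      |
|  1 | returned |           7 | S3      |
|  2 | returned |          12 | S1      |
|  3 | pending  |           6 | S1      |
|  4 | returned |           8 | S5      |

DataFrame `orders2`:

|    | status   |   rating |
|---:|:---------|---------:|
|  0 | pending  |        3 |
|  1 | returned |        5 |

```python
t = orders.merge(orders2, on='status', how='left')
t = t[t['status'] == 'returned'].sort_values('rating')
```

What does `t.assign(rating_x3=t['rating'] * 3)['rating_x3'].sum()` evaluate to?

45

merge on 'status' (how='left') → 5 rows:
     status  ship_days store  rating
0   pending          3    S1       3
1  returned          7    S3       5
2  returned         12    S1       5
3   pending          6    S1       3
4  returned          8    S5       5
filter rows where status == 'returned':
     status  ship_days store  rating
1  returned          7    S3       5
2  returned         12    S1       5
4  returned          8    S5       5
sort by rating:
     status  ship_days store  rating
1  returned          7    S3       5
2  returned         12    S1       5
4  returned          8    S5       5
add column rating_x3 = t['rating'] * 3:
     status  ship_days store  rating  rating_x3
1  returned          7    S3       5         15
2  returned         12    S1       5         15
4  returned          8    S5       5         15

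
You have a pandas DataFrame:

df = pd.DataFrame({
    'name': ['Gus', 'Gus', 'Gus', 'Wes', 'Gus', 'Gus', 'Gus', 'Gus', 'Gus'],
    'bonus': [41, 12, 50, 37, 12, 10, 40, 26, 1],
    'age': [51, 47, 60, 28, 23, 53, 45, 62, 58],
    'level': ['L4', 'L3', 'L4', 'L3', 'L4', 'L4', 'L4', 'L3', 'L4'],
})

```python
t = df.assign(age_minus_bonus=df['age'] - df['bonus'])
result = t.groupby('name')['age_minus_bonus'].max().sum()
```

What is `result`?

add column age_minus_bonus = df['age'] - df['bonus']:
  name  bonus  age level  age_minus_bonus
0  Gus     41   51    L4               10
1  Gus     12   47    L3               35
2  Gus     50   60    L4               10
3  Wes     37   28    L3               -9
4  Gus     12   23    L4               11
5  Gus     10   53    L4               43
6  Gus     40   45    L4                5
7  Gus     26   62    L3               36
8  Gus      1   58    L4               57
group by name, max of age_minus_bonus:
name
Gus    57
Wes    -9
Name: age_minus_bonus, dtype: int64
Taking the sum of the resulting series gives 48.

48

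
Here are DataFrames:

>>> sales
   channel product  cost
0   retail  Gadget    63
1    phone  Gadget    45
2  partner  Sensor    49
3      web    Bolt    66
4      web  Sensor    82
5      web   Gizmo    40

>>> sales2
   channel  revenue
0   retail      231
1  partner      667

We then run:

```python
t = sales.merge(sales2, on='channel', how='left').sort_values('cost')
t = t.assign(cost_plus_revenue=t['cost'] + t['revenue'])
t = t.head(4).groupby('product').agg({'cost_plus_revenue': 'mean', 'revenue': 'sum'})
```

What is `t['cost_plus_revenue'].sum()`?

merge on 'channel' (how='left') → 6 rows:
   channel product  cost  revenue
0   retail  Gadget    63    231.0
1    phone  Gadget    45      NaN
2  partner  Sensor    49    667.0
3      web    Bolt    66      NaN
4      web  Sensor    82      NaN
5      web   Gizmo    40      NaN
sort by cost:
   channel product  cost  revenue
5      web   Gizmo    40      NaN
1    phone  Gadget    45      NaN
2  partner  Sensor    49    667.0
0   retail  Gadget    63    231.0
3      web    Bolt    66      NaN
4      web  Sensor    82      NaN
add column cost_plus_revenue = t['cost'] + t['revenue']:
   channel product  cost  revenue  cost_plus_revenue
5      web   Gizmo    40      NaN                NaN
1    phone  Gadget    45      NaN                NaN
2  partner  Sensor    49    667.0              716.0
0   retail  Gadget    63    231.0              294.0
3      web    Bolt    66      NaN                NaN
4      web  Sensor    82      NaN                NaN
take first 4 rows:
   channel product  cost  revenue  cost_plus_revenue
5      web   Gizmo    40      NaN                NaN
1    phone  Gadget    45      NaN                NaN
2  partner  Sensor    49    667.0              716.0
0   retail  Gadget    63    231.0              294.0
group by product: mean(cost_plus_revenue), sum(revenue):
         cost_plus_revenue  revenue
product                            
Gadget               294.0    231.0
Gizmo                  NaN      0.0
Sensor               716.0    667.0
sum of column 'cost_plus_revenue' → 1010.0

1010.0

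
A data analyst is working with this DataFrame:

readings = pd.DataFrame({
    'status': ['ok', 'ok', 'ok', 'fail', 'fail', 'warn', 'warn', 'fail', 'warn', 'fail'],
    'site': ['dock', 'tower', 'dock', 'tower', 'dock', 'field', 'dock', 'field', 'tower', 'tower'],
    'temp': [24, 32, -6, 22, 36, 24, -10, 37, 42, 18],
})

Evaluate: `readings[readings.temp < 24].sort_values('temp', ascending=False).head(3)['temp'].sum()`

filter rows where temp < 24:
  status   site  temp
2     ok   dock    -6
3   fail  tower    22
6   warn   dock   -10
9   fail  tower    18
sort by temp descending:
  status   site  temp
3   fail  tower    22
9   fail  tower    18
2     ok   dock    -6
6   warn   dock   -10
take first 3 rows:
  status   site  temp
3   fail  tower    22
9   fail  tower    18
2     ok   dock    -6
Reading off the sum of column 'temp', we get 34.

34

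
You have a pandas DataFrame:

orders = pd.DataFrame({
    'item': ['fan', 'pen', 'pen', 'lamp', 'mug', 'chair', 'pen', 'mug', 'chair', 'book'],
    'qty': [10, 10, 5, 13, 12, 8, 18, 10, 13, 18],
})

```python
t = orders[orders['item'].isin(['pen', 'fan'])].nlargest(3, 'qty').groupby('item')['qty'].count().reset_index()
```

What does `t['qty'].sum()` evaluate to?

filter rows where item in ['pen', 'fan']:
  item  qty
0  fan   10
1  pen   10
2  pen    5
6  pen   18
take 3 rows with largest qty:
  item  qty
6  pen   18
0  fan   10
1  pen   10
group by item, count of qty:
item
fan    1
pen    2
Name: qty, dtype: int64
reset_index():
  item  qty
0  fan    1
1  pen    2
So sum() = 3.

3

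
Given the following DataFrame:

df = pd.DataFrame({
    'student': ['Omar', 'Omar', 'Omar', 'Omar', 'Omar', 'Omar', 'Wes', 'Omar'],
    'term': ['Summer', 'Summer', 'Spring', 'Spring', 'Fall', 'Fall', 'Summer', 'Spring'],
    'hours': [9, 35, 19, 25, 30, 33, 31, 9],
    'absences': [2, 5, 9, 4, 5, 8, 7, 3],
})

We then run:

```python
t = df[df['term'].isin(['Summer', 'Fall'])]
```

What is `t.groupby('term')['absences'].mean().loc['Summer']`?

4.66666666667

filter rows where term in ['Summer', 'Fall']:
  student    term  hours  absences
0    Omar  Summer      9         2
1    Omar  Summer     35         5
4    Omar    Fall     30         5
5    Omar    Fall     33         8
6     Wes  Summer     31         7
group by term, mean of absences:
term
Fall      6.500000
Summer    4.666667
Name: absences, dtype: float64
So loc['Summer'] = 4.66666666667.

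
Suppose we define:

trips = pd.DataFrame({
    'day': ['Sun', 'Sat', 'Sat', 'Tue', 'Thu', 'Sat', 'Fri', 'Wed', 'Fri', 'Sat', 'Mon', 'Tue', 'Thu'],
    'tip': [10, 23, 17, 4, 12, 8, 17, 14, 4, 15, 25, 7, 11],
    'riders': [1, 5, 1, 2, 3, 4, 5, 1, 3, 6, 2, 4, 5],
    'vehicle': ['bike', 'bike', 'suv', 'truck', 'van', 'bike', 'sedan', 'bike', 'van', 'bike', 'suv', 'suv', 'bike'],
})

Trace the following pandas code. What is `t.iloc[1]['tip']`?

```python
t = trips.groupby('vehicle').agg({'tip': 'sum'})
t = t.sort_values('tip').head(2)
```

16

group by vehicle, sum of tip:
         tip
vehicle     
bike      81
sedan     17
suv       49
truck      4
van       16
sort by tip:
         tip
vehicle     
truck      4
van       16
sedan     17
suv       49
bike      81
take first 2 rows:
         tip
vehicle     
truck      4
van       16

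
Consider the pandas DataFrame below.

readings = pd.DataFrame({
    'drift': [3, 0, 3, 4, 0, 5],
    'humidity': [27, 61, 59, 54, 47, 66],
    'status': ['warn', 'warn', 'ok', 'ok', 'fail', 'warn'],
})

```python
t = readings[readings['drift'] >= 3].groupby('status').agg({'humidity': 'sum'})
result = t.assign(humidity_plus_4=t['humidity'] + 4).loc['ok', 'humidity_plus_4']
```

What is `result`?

filter rows where drift >= 3:
   drift  humidity status
0      3        27   warn
2      3        59     ok
3      4        54     ok
5      5        66   warn
group by status, sum of humidity:
        humidity
status          
ok           113
warn          93
add column humidity_plus_4 = t['humidity'] + 4:
        humidity  humidity_plus_4
status                           
ok           113              117
warn          93               97

117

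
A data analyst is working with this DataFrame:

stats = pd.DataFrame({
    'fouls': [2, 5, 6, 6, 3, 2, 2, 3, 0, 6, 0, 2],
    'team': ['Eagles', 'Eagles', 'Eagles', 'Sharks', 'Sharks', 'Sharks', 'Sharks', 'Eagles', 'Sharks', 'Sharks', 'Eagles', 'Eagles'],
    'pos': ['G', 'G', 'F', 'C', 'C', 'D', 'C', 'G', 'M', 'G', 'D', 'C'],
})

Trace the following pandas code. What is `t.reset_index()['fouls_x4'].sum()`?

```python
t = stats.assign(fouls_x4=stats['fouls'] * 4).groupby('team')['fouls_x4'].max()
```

48

add column fouls_x4 = stats['fouls'] * 4:
    fouls    team pos  fouls_x4
0       2  Eagles   G         8
1       5  Eagles   G        20
2       6  Eagles   F        24
3       6  Sharks   C        24
4       3  Sharks   C        12
5       2  Sharks   D         8
6       2  Sharks   C         8
7       3  Eagles   G        12
8       0  Sharks   M         0
9       6  Sharks   G        24
10      0  Eagles   D         0
11      2  Eagles   C         8
group by team, max of fouls_x4:
team
Eagles    24
Sharks    24
Name: fouls_x4, dtype: int64
reset_index():
     team  fouls_x4
0  Eagles        24
1  Sharks        24
Then the sum of column 'fouls_x4': 48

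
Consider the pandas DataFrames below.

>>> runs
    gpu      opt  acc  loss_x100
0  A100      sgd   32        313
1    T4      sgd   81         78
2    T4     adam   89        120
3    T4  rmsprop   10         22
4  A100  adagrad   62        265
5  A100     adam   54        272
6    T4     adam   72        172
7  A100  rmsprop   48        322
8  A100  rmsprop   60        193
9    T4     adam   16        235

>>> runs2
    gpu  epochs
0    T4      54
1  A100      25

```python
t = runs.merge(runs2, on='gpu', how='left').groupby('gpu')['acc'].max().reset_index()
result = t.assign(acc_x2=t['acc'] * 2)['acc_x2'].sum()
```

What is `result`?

merge on 'gpu' (how='left') → 10 rows:
    gpu      opt  acc  loss_x100  epochs
0  A100      sgd   32        313      25
1    T4      sgd   81         78      54
2    T4     adam   89        120      54
3    T4  rmsprop   10         22      54
4  A100  adagrad   62        265      25
5  A100     adam   54        272      25
6    T4     adam   72        172      54
7  A100  rmsprop   48        322      25
8  A100  rmsprop   60        193      25
9    T4     adam   16        235      54
group by gpu, max of acc:
gpu
A100    62
T4      89
Name: acc, dtype: int64
reset_index():
    gpu  acc
0  A100   62
1    T4   89
add column acc_x2 = t['acc'] * 2:
    gpu  acc  acc_x2
0  A100   62     124
1    T4   89     178
The sum of column 'acc_x2' is 302.

302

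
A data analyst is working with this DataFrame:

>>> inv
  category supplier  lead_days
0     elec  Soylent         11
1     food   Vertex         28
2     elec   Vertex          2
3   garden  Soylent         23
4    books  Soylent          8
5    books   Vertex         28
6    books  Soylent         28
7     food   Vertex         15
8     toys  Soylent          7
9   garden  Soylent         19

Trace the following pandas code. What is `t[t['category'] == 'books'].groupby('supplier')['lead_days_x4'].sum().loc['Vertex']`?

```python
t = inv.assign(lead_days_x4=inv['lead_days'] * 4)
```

112

add column lead_days_x4 = inv['lead_days'] * 4:
  category supplier  lead_days  lead_days_x4
0     elec  Soylent         11            44
1     food   Vertex         28           112
2     elec   Vertex          2             8
3   garden  Soylent         23            92
4    books  Soylent          8            32
5    books   Vertex         28           112
6    books  Soylent         28           112
7     food   Vertex         15            60
8     toys  Soylent          7            28
9   garden  Soylent         19            76
filter rows where category == 'books':
  category supplier  lead_days  lead_days_x4
4    books  Soylent          8            32
5    books   Vertex         28           112
6    books  Soylent         28           112
group by supplier, sum of lead_days_x4:
supplier
Soylent    144
Vertex     112
Name: lead_days_x4, dtype: int64
The value at index 'Vertex' is 112.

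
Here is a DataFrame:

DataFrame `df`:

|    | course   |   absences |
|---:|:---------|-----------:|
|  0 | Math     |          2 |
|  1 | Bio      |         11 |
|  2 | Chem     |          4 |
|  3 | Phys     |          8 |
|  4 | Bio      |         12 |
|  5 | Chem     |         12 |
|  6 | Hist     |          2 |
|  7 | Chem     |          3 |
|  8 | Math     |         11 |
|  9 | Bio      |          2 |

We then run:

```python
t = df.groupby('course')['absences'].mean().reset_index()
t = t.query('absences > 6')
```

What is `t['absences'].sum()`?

group by course, mean of absences:
course
Bio     8.333333
Chem    6.333333
Hist    2.000000
Math    6.500000
Phys    8.000000
Name: absences, dtype: float64
reset_index():
  course  absences
0    Bio  8.333333
1   Chem  6.333333
2   Hist  2.000000
3   Math  6.500000
4   Phys  8.000000
filter rows where absences > 6:
  course  absences
0    Bio  8.333333
1   Chem  6.333333
3   Math  6.500000
4   Phys  8.000000
Reading off the sum of column 'absences', we get 29.1666666667.

29.1666666667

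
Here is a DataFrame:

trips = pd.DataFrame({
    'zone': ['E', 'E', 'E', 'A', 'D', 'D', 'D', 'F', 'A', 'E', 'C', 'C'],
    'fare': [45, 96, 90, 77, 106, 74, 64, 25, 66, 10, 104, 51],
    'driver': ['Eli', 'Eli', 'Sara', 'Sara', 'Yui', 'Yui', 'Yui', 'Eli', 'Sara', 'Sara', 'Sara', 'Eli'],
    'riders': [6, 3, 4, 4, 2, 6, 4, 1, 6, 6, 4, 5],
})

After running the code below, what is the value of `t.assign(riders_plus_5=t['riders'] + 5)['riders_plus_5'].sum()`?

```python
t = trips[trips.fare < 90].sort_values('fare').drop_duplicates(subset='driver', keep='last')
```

30

filter rows where fare < 90:
   zone  fare driver  riders
0     E    45    Eli       6
3     A    77   Sara       4
5     D    74    Yui       6
6     D    64    Yui       4
7     F    25    Eli       1
8     A    66   Sara       6
9     E    10   Sara       6
11    C    51    Eli       5
sort by fare:
   zone  fare driver  riders
9     E    10   Sara       6
7     F    25    Eli       1
0     E    45    Eli       6
11    C    51    Eli       5
6     D    64    Yui       4
8     A    66   Sara       6
5     D    74    Yui       6
3     A    77   Sara       4
drop duplicate driver (keep=last):
   zone  fare driver  riders
11    C    51    Eli       5
5     D    74    Yui       6
3     A    77   Sara       4
add column riders_plus_5 = t['riders'] + 5:
   zone  fare driver  riders  riders_plus_5
11    C    51    Eli       5             10
5     D    74    Yui       6             11
3     A    77   Sara       4              9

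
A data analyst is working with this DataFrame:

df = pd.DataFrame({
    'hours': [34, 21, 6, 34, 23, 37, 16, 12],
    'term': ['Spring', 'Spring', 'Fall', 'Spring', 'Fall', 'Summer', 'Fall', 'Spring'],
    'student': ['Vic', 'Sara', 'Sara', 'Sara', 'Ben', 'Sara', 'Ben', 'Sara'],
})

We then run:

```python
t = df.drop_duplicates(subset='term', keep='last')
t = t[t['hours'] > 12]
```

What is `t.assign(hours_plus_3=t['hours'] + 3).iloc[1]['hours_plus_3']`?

19

drop duplicate term (keep=last):
   hours    term student
5     37  Summer    Sara
6     16    Fall     Ben
7     12  Spring    Sara
filter rows where hours > 12:
   hours    term student
5     37  Summer    Sara
6     16    Fall     Ben
add column hours_plus_3 = t['hours'] + 3:
   hours    term student  hours_plus_3
5     37  Summer    Sara            40
6     16    Fall     Ben            19
So iloc[1]['hours_plus_3'] = 19.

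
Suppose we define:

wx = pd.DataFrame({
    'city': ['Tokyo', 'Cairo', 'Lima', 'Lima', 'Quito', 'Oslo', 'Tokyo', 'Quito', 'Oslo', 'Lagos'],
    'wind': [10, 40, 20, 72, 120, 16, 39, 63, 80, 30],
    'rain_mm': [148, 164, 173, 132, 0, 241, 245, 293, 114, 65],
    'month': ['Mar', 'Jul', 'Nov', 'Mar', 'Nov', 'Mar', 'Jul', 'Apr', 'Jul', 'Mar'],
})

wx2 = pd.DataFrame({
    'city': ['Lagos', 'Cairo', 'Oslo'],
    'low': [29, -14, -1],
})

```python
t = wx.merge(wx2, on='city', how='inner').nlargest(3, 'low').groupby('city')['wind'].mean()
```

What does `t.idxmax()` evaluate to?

Oslo

merge on 'city' (how='inner') → 4 rows:
    city  wind  rain_mm month  low
0  Cairo    40      164   Jul  -14
1   Oslo    16      241   Mar   -1
2   Oslo    80      114   Jul   -1
3  Lagos    30       65   Mar   29
take 3 rows with largest low:
    city  wind  rain_mm month  low
3  Lagos    30       65   Mar   29
1   Oslo    16      241   Mar   -1
2   Oslo    80      114   Jul   -1
group by city, mean of wind:
city
Lagos    30.0
Oslo     48.0
Name: wind, dtype: float64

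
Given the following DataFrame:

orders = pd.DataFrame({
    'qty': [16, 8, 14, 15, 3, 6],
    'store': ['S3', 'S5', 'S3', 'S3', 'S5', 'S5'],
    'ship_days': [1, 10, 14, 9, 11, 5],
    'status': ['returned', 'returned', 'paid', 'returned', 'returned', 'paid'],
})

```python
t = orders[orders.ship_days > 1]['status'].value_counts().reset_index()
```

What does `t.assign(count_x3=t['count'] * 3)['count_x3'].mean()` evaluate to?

filter rows where ship_days > 1:
   qty store  ship_days    status
1    8    S5         10  returned
2   14    S3         14      paid
3   15    S3          9  returned
4    3    S5         11  returned
5    6    S5          5      paid
value_counts of status:
status
returned    3
paid        2
Name: count, dtype: int64
reset_index():
     status  count
0  returned      3
1      paid      2
add column count_x3 = t['count'] * 3:
     status  count  count_x3
0  returned      3         9
1      paid      2         6
Taking the mean of column 'count_x3' gives 7.5.

7.5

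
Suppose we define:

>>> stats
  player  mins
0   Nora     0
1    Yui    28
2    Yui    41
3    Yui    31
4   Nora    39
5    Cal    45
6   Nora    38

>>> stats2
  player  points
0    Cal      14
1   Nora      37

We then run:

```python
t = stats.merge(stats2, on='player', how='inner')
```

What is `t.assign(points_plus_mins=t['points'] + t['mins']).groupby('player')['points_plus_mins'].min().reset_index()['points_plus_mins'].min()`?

merge on 'player' (how='inner') → 4 rows:
  player  mins  points
0   Nora     0      37
1   Nora    39      37
2    Cal    45      14
3   Nora    38      37
add column points_plus_mins = t['points'] + t['mins']:
  player  mins  points  points_plus_mins
0   Nora     0      37                37
1   Nora    39      37                76
2    Cal    45      14                59
3   Nora    38      37                75
group by player, min of points_plus_mins:
player
Cal     59
Nora    37
Name: points_plus_mins, dtype: int64
reset_index():
  player  points_plus_mins
0    Cal                59
1   Nora                37
So min() = 37.

37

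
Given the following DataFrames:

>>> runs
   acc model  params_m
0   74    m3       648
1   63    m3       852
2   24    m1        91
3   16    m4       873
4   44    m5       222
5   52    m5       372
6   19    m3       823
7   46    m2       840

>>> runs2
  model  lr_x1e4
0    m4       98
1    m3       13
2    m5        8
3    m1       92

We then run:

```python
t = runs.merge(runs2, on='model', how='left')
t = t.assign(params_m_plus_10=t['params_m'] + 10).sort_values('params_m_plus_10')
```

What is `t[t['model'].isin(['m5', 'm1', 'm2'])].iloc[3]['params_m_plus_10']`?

merge on 'model' (how='left') → 8 rows:
   acc model  params_m  lr_x1e4
0   74    m3       648     13.0
1   63    m3       852     13.0
2   24    m1        91     92.0
3   16    m4       873     98.0
4   44    m5       222      8.0
5   52    m5       372      8.0
6   19    m3       823     13.0
7   46    m2       840      NaN
add column params_m_plus_10 = t['params_m'] + 10:
   acc model  params_m  lr_x1e4  params_m_plus_10
0   74    m3       648     13.0               658
1   63    m3       852     13.0               862
2   24    m1        91     92.0               101
3   16    m4       873     98.0               883
4   44    m5       222      8.0               232
5   52    m5       372      8.0               382
6   19    m3       823     13.0               833
7   46    m2       840      NaN               850
sort by params_m_plus_10:
   acc model  params_m  lr_x1e4  params_m_plus_10
2   24    m1        91     92.0               101
4   44    m5       222      8.0               232
5   52    m5       372      8.0               382
0   74    m3       648     13.0               658
6   19    m3       823     13.0               833
7   46    m2       840      NaN               850
1   63    m3       852     13.0               862
3   16    m4       873     98.0               883
filter rows where model in ['m5', 'm1', 'm2']:
   acc model  params_m  lr_x1e4  params_m_plus_10
2   24    m1        91     92.0               101
4   44    m5       222      8.0               232
5   52    m5       372      8.0               382
7   46    m2       840      NaN               850
Finally, value at position 3, column 'params_m_plus_10' = 850.

850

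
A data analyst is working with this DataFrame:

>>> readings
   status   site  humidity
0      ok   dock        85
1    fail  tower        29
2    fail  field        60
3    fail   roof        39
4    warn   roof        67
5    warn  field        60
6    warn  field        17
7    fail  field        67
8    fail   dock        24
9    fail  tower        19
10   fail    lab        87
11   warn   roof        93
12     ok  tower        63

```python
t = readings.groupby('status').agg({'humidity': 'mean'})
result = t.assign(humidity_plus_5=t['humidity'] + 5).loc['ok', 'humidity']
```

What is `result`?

group by status, mean of humidity:
         humidity
status           
fail    46.428571
ok      74.000000
warn    59.250000
add column humidity_plus_5 = t['humidity'] + 5:
         humidity  humidity_plus_5
status                            
fail    46.428571        51.428571
ok      74.000000        79.000000
warn    59.250000        64.250000
Then the value at row 'ok', column 'humidity': 74.0

74.0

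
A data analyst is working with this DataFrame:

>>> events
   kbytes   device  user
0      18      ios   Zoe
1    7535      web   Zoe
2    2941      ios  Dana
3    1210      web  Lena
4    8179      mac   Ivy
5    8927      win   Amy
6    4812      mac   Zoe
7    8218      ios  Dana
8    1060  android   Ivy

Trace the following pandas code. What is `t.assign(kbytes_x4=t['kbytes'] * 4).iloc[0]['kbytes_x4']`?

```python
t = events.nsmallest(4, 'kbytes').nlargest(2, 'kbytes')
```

take 4 rows with smallest kbytes:
   kbytes   device  user
0      18      ios   Zoe
8    1060  android   Ivy
3    1210      web  Lena
2    2941      ios  Dana
take 2 rows with largest kbytes:
   kbytes device  user
2    2941    ios  Dana
3    1210    web  Lena
add column kbytes_x4 = t['kbytes'] * 4:
   kbytes device  user  kbytes_x4
2    2941    ios  Dana      11764
3    1210    web  Lena       4840
Finally, value at position 0, column 'kbytes_x4' = 11764.

11764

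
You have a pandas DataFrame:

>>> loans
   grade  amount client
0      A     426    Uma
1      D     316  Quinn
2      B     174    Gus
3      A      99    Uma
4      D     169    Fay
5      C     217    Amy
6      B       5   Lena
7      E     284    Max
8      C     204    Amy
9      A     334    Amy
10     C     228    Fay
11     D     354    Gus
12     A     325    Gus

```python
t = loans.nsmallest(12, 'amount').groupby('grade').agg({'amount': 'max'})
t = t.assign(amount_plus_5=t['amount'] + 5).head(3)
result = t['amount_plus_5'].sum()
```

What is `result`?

take 12 rows with smallest amount:
   grade  amount client
6      B       5   Lena
3      A      99    Uma
4      D     169    Fay
2      B     174    Gus
8      C     204    Amy
5      C     217    Amy
10     C     228    Fay
7      E     284    Max
1      D     316  Quinn
12     A     325    Gus
9      A     334    Amy
11     D     354    Gus
group by grade, max of amount:
       amount
grade        
A         334
B         174
C         228
D         354
E         284
add column amount_plus_5 = t['amount'] + 5:
       amount  amount_plus_5
grade                       
A         334            339
B         174            179
C         228            233
D         354            359
E         284            289
take first 3 rows:
       amount  amount_plus_5
grade                       
A         334            339
B         174            179
C         228            233
Hence 751.

751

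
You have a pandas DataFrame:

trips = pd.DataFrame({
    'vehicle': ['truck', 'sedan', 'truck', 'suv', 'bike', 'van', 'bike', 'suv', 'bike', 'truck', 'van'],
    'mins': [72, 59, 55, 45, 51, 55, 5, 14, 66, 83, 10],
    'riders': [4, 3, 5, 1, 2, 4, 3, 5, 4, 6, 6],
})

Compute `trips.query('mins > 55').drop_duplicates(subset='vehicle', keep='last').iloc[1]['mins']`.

filter rows where mins > 55:
  vehicle  mins  riders
0   truck    72       4
1   sedan    59       3
8    bike    66       4
9   truck    83       6
drop duplicate vehicle (keep=last):
  vehicle  mins  riders
1   sedan    59       3
8    bike    66       4
9   truck    83       6
So iloc[1]['mins'] = 66.

66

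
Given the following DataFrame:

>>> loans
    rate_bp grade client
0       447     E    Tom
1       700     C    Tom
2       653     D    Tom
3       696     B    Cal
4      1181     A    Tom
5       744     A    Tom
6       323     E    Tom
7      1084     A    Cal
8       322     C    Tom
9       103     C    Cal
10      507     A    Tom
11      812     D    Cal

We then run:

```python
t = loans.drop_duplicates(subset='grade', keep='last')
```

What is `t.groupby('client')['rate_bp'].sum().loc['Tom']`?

drop duplicate grade (keep=last):
    rate_bp grade client
3       696     B    Cal
6       323     E    Tom
9       103     C    Cal
10      507     A    Tom
11      812     D    Cal
group by client, sum of rate_bp:
client
Cal    1611
Tom     830
Name: rate_bp, dtype: int64

830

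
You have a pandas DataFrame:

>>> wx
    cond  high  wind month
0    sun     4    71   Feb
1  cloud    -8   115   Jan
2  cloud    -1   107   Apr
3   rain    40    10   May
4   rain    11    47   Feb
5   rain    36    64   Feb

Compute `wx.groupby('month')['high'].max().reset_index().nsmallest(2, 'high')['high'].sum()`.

group by month, max of high:
month
Apr    -1
Feb    36
Jan    -8
May    40
Name: high, dtype: int64
reset_index():
  month  high
0   Apr    -1
1   Feb    36
2   Jan    -8
3   May    40
take 2 rows with smallest high:
  month  high
2   Jan    -8
0   Apr    -1

-9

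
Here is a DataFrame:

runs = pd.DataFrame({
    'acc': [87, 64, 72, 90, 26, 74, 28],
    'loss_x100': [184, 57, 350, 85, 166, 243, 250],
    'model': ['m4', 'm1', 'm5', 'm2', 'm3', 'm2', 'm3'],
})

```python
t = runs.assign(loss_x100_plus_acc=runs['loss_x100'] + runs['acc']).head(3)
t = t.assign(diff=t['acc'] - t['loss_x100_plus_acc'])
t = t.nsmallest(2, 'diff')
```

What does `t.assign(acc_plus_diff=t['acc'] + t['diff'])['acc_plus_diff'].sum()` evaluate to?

add column loss_x100_plus_acc = runs['loss_x100'] + runs['acc']:
   acc  loss_x100 model  loss_x100_plus_acc
0   87        184    m4                 271
1   64         57    m1                 121
2   72        350    m5                 422
3   90         85    m2                 175
4   26        166    m3                 192
5   74        243    m2                 317
6   28        250    m3                 278
take first 3 rows:
   acc  loss_x100 model  loss_x100_plus_acc
0   87        184    m4                 271
1   64         57    m1                 121
2   72        350    m5                 422
add column diff = t['acc'] - t['loss_x100_plus_acc']:
   acc  loss_x100 model  loss_x100_plus_acc  diff
0   87        184    m4                 271  -184
1   64         57    m1                 121   -57
2   72        350    m5                 422  -350
take 2 rows with smallest diff:
   acc  loss_x100 model  loss_x100_plus_acc  diff
2   72        350    m5                 422  -350
0   87        184    m4                 271  -184
add column acc_plus_diff = t['acc'] + t['diff']:
   acc  loss_x100 model  loss_x100_plus_acc  diff  acc_plus_diff
2   72        350    m5                 422  -350           -278
0   87        184    m4                 271  -184            -97
sum of column 'acc_plus_diff' → -375

-375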